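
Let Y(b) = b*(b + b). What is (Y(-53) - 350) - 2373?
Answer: 2895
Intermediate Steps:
Y(b) = 2*b² (Y(b) = b*(2*b) = 2*b²)
(Y(-53) - 350) - 2373 = (2*(-53)² - 350) - 2373 = (2*2809 - 350) - 2373 = (5618 - 350) - 2373 = 5268 - 2373 = 2895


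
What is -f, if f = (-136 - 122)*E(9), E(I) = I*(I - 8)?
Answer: 2322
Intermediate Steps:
E(I) = I*(-8 + I)
f = -2322 (f = (-136 - 122)*(9*(-8 + 9)) = -2322 ≈ -2322.0)
-f = -1*(-2322) = 2322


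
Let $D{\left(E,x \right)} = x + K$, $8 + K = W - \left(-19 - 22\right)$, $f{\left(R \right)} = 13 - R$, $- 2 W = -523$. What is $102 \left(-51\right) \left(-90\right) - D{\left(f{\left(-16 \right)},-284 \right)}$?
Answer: $\frac{936339}{2} \approx 4.6817 \cdot 10^{5}$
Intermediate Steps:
$W = \frac{523}{2}$ ($W = \left(- \frac{1}{2}\right) \left(-523\right) = \frac{523}{2} \approx 261.5$)
$K = \frac{589}{2}$ ($K = -8 + \left(\frac{523}{2} - \left(-19 - 22\right)\right) = -8 + \left(\frac{523}{2} - -41\right) = -8 + \left(\frac{523}{2} + 41\right) = -8 + \frac{605}{2} = \frac{589}{2} \approx 294.5$)
$D{\left(E,x \right)} = \frac{589}{2} + x$ ($D{\left(E,x \right)} = x + \frac{589}{2} = \frac{589}{2} + x$)
$102 \left(-51\right) \left(-90\right) - D{\left(f{\left(-16 \right)},-284 \right)} = 102 \left(-51\right) \left(-90\right) - \left(\frac{589}{2} - 284\right) = \left(-5202\right) \left(-90\right) - \frac{21}{2} = 468180 - \frac{21}{2} = \frac{936339}{2}$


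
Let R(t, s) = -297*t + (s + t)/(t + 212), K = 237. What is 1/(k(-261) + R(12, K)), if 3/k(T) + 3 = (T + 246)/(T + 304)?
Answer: -672/2394863 ≈ -0.00028060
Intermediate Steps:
k(T) = 3/(-3 + (246 + T)/(304 + T)) (k(T) = 3/(-3 + (T + 246)/(T + 304)) = 3/(-3 + (246 + T)/(304 + T)))
R(t, s) = -297*t + (s + t)/(212 + t)
1/(k(-261) + R(12, K)) = 1/(3*(-304 - 1*(-261))/(2*(333 - 261)) + (237 - 62963*12 - 297*12²)/(212 + 12)) = 1/((3/2)*(-304 + 261)/72 + (237 - 755556 - 297*144)/224) = 1/((3/2)*(1/72)*(-43) + (237 - 755556 - 42768)/224) = 1/(-43/48 + (1/224)*(-798087)) = 1/(-43/48 - 798087/224) = 1/(-2394863/672) = -672/2394863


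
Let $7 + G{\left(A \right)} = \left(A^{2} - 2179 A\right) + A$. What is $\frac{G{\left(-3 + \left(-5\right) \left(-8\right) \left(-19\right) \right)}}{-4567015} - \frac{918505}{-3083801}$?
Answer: $- \frac{389307045743}{2011966489145} \approx -0.1935$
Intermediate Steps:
$G{\left(A \right)} = -7 + A^{2} - 2178 A$ ($G{\left(A \right)} = -7 + \left(\left(A^{2} - 2179 A\right) + A\right) = -7 + \left(A^{2} - 2178 A\right) = -7 + A^{2} - 2178 A$)
$\frac{G{\left(-3 + \left(-5\right) \left(-8\right) \left(-19\right) \right)}}{-4567015} - \frac{918505}{-3083801} = \frac{-7 + \left(-3 + \left(-5\right) \left(-8\right) \left(-19\right)\right)^{2} - 2178 \left(-3 + \left(-5\right) \left(-8\right) \left(-19\right)\right)}{-4567015} - \frac{918505}{-3083801} = \left(-7 + \left(-3 + 40 \left(-19\right)\right)^{2} - 2178 \left(-3 + 40 \left(-19\right)\right)\right) \left(- \frac{1}{4567015}\right) - - \frac{131215}{440543} = \left(-7 + \left(-3 - 760\right)^{2} - 2178 \left(-3 - 760\right)\right) \left(- \frac{1}{4567015}\right) + \frac{131215}{440543} = \left(-7 + \left(-763\right)^{2} - -1661814\right) \left(- \frac{1}{4567015}\right) + \frac{131215}{440543} = \left(-7 + 582169 + 1661814\right) \left(- \frac{1}{4567015}\right) + \frac{131215}{440543} = 2243976 \left(- \frac{1}{4567015}\right) + \frac{131215}{440543} = - \frac{2243976}{4567015} + \frac{131215}{440543} = - \frac{389307045743}{2011966489145}$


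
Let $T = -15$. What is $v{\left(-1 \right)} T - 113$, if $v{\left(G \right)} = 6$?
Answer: $-203$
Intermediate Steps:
$v{\left(-1 \right)} T - 113 = 6 \left(-15\right) - 113 = -90 - 113 = -203$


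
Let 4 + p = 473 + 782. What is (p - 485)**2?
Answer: 586756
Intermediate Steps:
p = 1251 (p = -4 + (473 + 782) = -4 + 1255 = 1251)
(p - 485)**2 = (1251 - 485)**2 = 766**2 = 586756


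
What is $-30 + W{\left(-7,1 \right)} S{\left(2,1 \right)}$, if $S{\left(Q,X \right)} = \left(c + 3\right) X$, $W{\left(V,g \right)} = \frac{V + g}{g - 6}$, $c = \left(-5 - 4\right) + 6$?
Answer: $-30$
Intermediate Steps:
$c = -3$ ($c = -9 + 6 = -3$)
$W{\left(V,g \right)} = \frac{V + g}{-6 + g}$
$S{\left(Q,X \right)} = 0$ ($S{\left(Q,X \right)} = \left(-3 + 3\right) X = 0 X = 0$)
$-30 + W{\left(-7,1 \right)} S{\left(2,1 \right)} = -30 + \frac{-7 + 1}{-6 + 1} \cdot 0 = -30 + \frac{1}{-5} \left(-6\right) 0 = -30 + \left(- \frac{1}{5}\right) \left(-6\right) 0 = -30 + \frac{6}{5} \cdot 0 = -30 + 0 = -30$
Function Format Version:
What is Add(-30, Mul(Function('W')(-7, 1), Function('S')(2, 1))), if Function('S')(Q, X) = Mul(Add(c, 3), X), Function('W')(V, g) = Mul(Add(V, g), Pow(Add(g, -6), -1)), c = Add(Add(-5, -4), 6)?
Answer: -30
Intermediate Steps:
c = -3 (c = Add(-9, 6) = -3)
Function('W')(V, g) = Mul(Pow(Add(-6, g), -1), Add(V, g)) (Function('W')(V, g) = Mul(Add(V, g), Pow(Add(-6, g), -1)) = Mul(Pow(Add(-6, g), -1), Add(V, g)))
Function('S')(Q, X) = 0 (Function('S')(Q, X) = Mul(Add(-3, 3), X) = Mul(0, X) = 0)
Add(-30, Mul(Function('W')(-7, 1), Function('S')(2, 1))) = Add(-30, Mul(Mul(Pow(Add(-6, 1), -1), Add(-7, 1)), 0)) = Add(-30, Mul(Mul(Pow(-5, -1), -6), 0)) = Add(-30, Mul(Mul(Rational(-1, 5), -6), 0)) = Add(-30, Mul(Rational(6, 5), 0)) = Add(-30, 0) = -30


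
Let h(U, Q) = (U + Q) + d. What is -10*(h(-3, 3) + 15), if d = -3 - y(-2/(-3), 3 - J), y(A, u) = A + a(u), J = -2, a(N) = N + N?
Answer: -40/3 ≈ -13.333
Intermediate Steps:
a(N) = 2*N
y(A, u) = A + 2*u
d = -41/3 (d = -3 - (-2/(-3) + 2*(3 - 1*(-2))) = -3 - (-2*(-⅓) + 2*(3 + 2)) = -3 - (⅔ + 2*5) = -3 - (⅔ + 10) = -3 - 1*32/3 = -3 - 32/3 = -41/3 ≈ -13.667)
h(U, Q) = -41/3 + Q + U (h(U, Q) = (U + Q) - 41/3 = (Q + U) - 41/3 = -41/3 + Q + U)
-10*(h(-3, 3) + 15) = -10*((-41/3 + 3 - 3) + 15) = -10*(-41/3 + 15) = -10*4/3 = -40/3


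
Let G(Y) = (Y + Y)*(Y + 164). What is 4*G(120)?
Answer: 272640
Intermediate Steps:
G(Y) = 2*Y*(164 + Y) (G(Y) = (2*Y)*(164 + Y) = 2*Y*(164 + Y))
4*G(120) = 4*(2*120*(164 + 120)) = 4*(2*120*284) = 4*68160 = 272640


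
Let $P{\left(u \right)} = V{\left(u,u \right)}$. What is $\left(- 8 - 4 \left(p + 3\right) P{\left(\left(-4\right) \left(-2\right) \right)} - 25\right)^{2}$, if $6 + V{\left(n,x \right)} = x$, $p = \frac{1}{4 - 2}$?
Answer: $39601$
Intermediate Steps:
$p = \frac{1}{2} \approx 0.5$
$V{\left(n,x \right)} = -6 + x$
$P{\left(u \right)} = -6 + u$
$\left(- 8 - 4 \left(p + 3\right) P{\left(\left(-4\right) \left(-2\right) \right)} - 25\right)^{2} = \left(- 8 - 4 \left(\frac{1}{2} + 3\right) \left(-6 - -8\right) - 25\right)^{2} = \left(- 8 \left(-4\right) \frac{7}{2} \left(-6 + 8\right) - 25\right)^{2} = \left(- 8 \left(\left(-14\right) 2\right) - 25\right)^{2} = \left(\left(-8\right) \left(-28\right) - 25\right)^{2} = \left(224 - 25\right)^{2} = 199^{2} = 39601$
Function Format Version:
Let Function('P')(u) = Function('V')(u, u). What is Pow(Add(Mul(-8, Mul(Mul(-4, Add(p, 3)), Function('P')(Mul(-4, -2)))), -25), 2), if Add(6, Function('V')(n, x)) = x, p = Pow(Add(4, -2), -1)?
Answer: 39601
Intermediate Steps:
p = Rational(1, 2) (p = Pow(2, -1) = Rational(1, 2) ≈ 0.50000)
Function('V')(n, x) = Add(-6, x)
Function('P')(u) = Add(-6, u)
Pow(Add(Mul(-8, Mul(Mul(-4, Add(p, 3)), Function('P')(Mul(-4, -2)))), -25), 2) = Pow(Add(Mul(-8, Mul(Mul(-4, Add(Rational(1, 2), 3)), Add(-6, Mul(-4, -2)))), -25), 2) = Pow(Add(Mul(-8, Mul(Mul(-4, Rational(7, 2)), Add(-6, 8))), -25), 2) = Pow(Add(Mul(-8, Mul(-14, 2)), -25), 2) = Pow(Add(Mul(-8, -28), -25), 2) = Pow(Add(224, -25), 2) = Pow(199, 2) = 39601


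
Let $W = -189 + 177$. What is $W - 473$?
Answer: $-485$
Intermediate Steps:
$W = -12$
$W - 473 = -12 - 473 = -485$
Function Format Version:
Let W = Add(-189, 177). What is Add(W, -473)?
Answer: -485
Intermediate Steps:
W = -12
Add(W, -473) = Add(-12, -473) = -485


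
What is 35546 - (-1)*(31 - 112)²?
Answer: 42107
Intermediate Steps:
35546 - (-1)*(31 - 112)² = 35546 - (-1)*(-81)² = 35546 - (-1)*6561 = 35546 - 1*(-6561) = 35546 + 6561 = 42107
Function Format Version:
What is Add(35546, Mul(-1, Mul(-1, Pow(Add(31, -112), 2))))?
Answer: 42107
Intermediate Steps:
Add(35546, Mul(-1, Mul(-1, Pow(Add(31, -112), 2)))) = Add(35546, Mul(-1, Mul(-1, Pow(-81, 2)))) = Add(35546, Mul(-1, Mul(-1, 6561))) = Add(35546, Mul(-1, -6561)) = Add(35546, 6561) = 42107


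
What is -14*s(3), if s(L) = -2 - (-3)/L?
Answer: 14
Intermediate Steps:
s(L) = -2 + 3/L
-14*s(3) = -14*(-2 + 3/3) = -14*(-2 + 3*(⅓)) = -14*(-2 + 1) = -14*(-1) = 14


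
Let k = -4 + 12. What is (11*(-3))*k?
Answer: -264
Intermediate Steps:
k = 8
(11*(-3))*k = (11*(-3))*8 = -33*8 = -264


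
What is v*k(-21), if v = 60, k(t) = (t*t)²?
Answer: 11668860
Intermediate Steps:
k(t) = t⁴ (k(t) = (t²)² = t⁴)
v*k(-21) = 60*(-21)⁴ = 60*194481 = 11668860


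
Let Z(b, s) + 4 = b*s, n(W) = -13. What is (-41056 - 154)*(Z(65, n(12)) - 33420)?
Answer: 1412225490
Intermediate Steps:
Z(b, s) = -4 + b*s
(-41056 - 154)*(Z(65, n(12)) - 33420) = (-41056 - 154)*((-4 + 65*(-13)) - 33420) = -41210*((-4 - 845) - 33420) = -41210*(-849 - 33420) = -41210*(-34269) = 1412225490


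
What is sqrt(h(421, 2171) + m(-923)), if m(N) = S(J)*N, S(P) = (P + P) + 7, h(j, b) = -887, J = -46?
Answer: 16*sqrt(303) ≈ 278.51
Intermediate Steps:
S(P) = 7 + 2*P (S(P) = 2*P + 7 = 7 + 2*P)
m(N) = -85*N (m(N) = (7 + 2*(-46))*N = (7 - 92)*N = -85*N)
sqrt(h(421, 2171) + m(-923)) = sqrt(-887 - 85*(-923)) = sqrt(-887 + 78455) = sqrt(77568) = 16*sqrt(303)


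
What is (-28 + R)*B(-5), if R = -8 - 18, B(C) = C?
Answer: 270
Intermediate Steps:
R = -26
(-28 + R)*B(-5) = (-28 - 26)*(-5) = -54*(-5) = 270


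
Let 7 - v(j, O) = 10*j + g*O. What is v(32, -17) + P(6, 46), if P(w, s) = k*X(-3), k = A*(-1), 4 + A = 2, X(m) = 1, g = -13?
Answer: -532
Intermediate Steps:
A = -2 (A = -4 + 2 = -2)
k = 2 (k = -2*(-1) = 2)
v(j, O) = 7 - 10*j + 13*O (v(j, O) = 7 - (10*j - 13*O) = 7 - (-13*O + 10*j) = 7 + (-10*j + 13*O) = 7 - 10*j + 13*O)
P(w, s) = 2 (P(w, s) = 2*1 = 2)
v(32, -17) + P(6, 46) = (7 - 10*32 + 13*(-17)) + 2 = (7 - 320 - 221) + 2 = -534 + 2 = -532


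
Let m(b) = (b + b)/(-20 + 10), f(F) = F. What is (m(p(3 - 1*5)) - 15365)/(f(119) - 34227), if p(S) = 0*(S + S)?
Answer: 15365/34108 ≈ 0.45048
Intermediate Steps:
p(S) = 0 (p(S) = 0*(2*S) = 0)
m(b) = -b/5 (m(b) = (2*b)/(-10) = (2*b)*(-⅒) = -b/5)
(m(p(3 - 1*5)) - 15365)/(f(119) - 34227) = (-⅕*0 - 15365)/(119 - 34227) = (0 - 15365)/(-34108) = -15365*(-1/34108) = 15365/34108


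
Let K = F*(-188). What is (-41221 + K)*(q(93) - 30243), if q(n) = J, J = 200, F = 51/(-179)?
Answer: 221385995753/179 ≈ 1.2368e+9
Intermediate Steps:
F = -51/179 (F = 51*(-1/179) = -51/179 ≈ -0.28492)
K = 9588/179 (K = -51/179*(-188) = 9588/179 ≈ 53.564)
q(n) = 200
(-41221 + K)*(q(93) - 30243) = (-41221 + 9588/179)*(200 - 30243) = -7368971/179*(-30043) = 221385995753/179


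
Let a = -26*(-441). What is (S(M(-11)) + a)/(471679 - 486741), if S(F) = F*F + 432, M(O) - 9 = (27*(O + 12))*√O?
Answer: -1980/7531 - 243*I*√11/7531 ≈ -0.26291 - 0.10702*I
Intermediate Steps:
M(O) = 9 + √O*(324 + 27*O) (M(O) = 9 + (27*(O + 12))*√O = 9 + (27*(12 + O))*√O = 9 + (324 + 27*O)*√O = 9 + √O*(324 + 27*O))
a = 11466
S(F) = 432 + F² (S(F) = F² + 432 = 432 + F²)
(S(M(-11)) + a)/(471679 - 486741) = ((432 + (9 + 27*(-11)^(3/2) + 324*√(-11))²) + 11466)/(471679 - 486741) = ((432 + (9 + 27*(-11*I*√11) + 324*(I*√11))²) + 11466)/(-15062) = ((432 + (9 - 297*I*√11 + 324*I*√11)²) + 11466)*(-1/15062) = ((432 + (9 + 27*I*√11)²) + 11466)*(-1/15062) = (11898 + (9 + 27*I*√11)²)*(-1/15062) = -5949/7531 - (9 + 27*I*√11)²/15062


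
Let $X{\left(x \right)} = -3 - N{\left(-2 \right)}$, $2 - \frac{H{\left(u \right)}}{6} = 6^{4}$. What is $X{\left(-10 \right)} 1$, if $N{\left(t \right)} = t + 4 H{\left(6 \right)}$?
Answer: $31055$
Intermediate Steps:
$H{\left(u \right)} = -7764$ ($H{\left(u \right)} = 12 - 6 \cdot 6^{4} = 12 - 7776 = -7764$)
$N{\left(t \right)} = -31056 + t$ ($N{\left(t \right)} = t + 4 \left(-7764\right) = t - 31056 = -31056 + t$)
$X{\left(x \right)} = 31055$ ($X{\left(x \right)} = -3 - \left(-31056 - 2\right) = -3 - -31058 = -3 + 31058 = 31055$)
$X{\left(-10 \right)} 1 = 31055 \cdot 1 = 31055$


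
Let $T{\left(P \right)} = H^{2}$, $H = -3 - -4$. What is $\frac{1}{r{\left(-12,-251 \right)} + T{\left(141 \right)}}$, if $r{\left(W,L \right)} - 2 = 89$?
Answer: $\frac{1}{92} \approx 0.01087$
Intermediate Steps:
$r{\left(W,L \right)} = 91$ ($r{\left(W,L \right)} = 2 + 89 = 91$)
$H = 1$ ($H = -3 + 4 = 1$)
$T{\left(P \right)} = 1$ ($T{\left(P \right)} = 1^{2} = 1$)
$\frac{1}{r{\left(-12,-251 \right)} + T{\left(141 \right)}} = \frac{1}{91 + 1} = \frac{1}{92}$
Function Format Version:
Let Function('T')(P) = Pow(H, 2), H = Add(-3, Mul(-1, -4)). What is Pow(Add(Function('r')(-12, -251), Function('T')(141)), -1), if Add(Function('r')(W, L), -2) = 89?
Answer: Rational(1, 92) ≈ 0.010870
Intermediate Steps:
Function('r')(W, L) = 91 (Function('r')(W, L) = Add(2, 89) = 91)
H = 1 (H = Add(-3, 4) = 1)
Function('T')(P) = 1 (Function('T')(P) = Pow(1, 2) = 1)
Pow(Add(Function('r')(-12, -251), Function('T')(141)), -1) = Pow(Add(91, 1), -1) = Pow(92, -1) = Rational(1, 92)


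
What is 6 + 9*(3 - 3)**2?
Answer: 6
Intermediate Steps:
6 + 9*(3 - 3)**2 = 6 + 9*0**2 = 6 + 9*0 = 6 + 0 = 6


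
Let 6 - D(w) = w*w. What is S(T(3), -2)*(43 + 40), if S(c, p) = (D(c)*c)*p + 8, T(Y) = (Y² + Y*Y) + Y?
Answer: 1517074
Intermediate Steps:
D(w) = 6 - w² (D(w) = 6 - w*w = 6 - w²)
T(Y) = Y + 2*Y² (T(Y) = (Y² + Y²) + Y = 2*Y² + Y = Y + 2*Y²)
S(c, p) = 8 + c*p*(6 - c²) (S(c, p) = ((6 - c²)*c)*p + 8 = (c*(6 - c²))*p + 8 = c*p*(6 - c²) + 8 = 8 + c*p*(6 - c²))
S(T(3), -2)*(43 + 40) = (8 - 1*3*(1 + 2*3)*(-2)*(-6 + (3*(1 + 2*3))²))*(43 + 40) = (8 - 1*3*(1 + 6)*(-2)*(-6 + (3*(1 + 6))²))*83 = (8 - 1*3*7*(-2)*(-6 + (3*7)²))*83 = (8 - 1*21*(-2)*(-6 + 21²))*83 = (8 - 1*21*(-2)*(-6 + 441))*83 = (8 - 1*21*(-2)*435)*83 = (8 + 18270)*83 = 18278*83 = 1517074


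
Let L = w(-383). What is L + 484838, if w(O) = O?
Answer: 484455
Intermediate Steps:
L = -383
L + 484838 = -383 + 484838 = 484455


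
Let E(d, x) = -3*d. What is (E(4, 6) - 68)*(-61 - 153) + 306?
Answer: 17426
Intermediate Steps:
(E(4, 6) - 68)*(-61 - 153) + 306 = (-3*4 - 68)*(-61 - 153) + 306 = (-12 - 68)*(-214) + 306 = -80*(-214) + 306 = 17120 + 306 = 17426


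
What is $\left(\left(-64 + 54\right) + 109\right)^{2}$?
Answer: $9801$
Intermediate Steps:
$\left(\left(-64 + 54\right) + 109\right)^{2} = \left(-10 + 109\right)^{2} = 99^{2} = 9801$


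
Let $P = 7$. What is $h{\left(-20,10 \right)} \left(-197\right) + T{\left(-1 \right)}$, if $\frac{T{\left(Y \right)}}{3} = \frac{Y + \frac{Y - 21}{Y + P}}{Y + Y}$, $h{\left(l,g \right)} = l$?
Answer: $3947$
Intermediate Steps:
$T{\left(Y \right)} = \frac{3 \left(Y + \frac{-21 + Y}{7 + Y}\right)}{2 Y}$ ($T{\left(Y \right)} = 3 \frac{Y + \frac{Y - 21}{Y + 7}}{Y + Y} = 3 \frac{Y + \frac{-21 + Y}{7 + Y}}{2 Y} = \frac{3 \left(Y + \frac{-21 + Y}{7 + Y}\right)}{2 Y}$)
$h{\left(-20,10 \right)} \left(-197\right) + T{\left(-1 \right)} = \left(-20\right) \left(-197\right) + \frac{3 \left(-21 + \left(-1\right)^{2} + 8 \left(-1\right)\right)}{2 \left(-1\right) \left(7 - 1\right)} = 3940 + \frac{3}{2} \left(-1\right) \frac{1}{6} \left(-21 + 1 - 8\right) = 3940 + \frac{3}{2} \left(-1\right) \frac{1}{6} \left(-28\right) = 3940 + 7 = 3947$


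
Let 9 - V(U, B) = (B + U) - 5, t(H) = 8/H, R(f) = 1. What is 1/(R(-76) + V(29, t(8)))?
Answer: -1/15 ≈ -0.066667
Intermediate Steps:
V(U, B) = 14 - B - U (V(U, B) = 9 - ((B + U) - 5) = 9 - (-5 + B + U) = 9 + (5 - B - U) = 14 - B - U)
1/(R(-76) + V(29, t(8))) = 1/(1 + (14 - 8/8 - 1*29)) = 1/(1 + (14 - 8/8 - 29)) = 1/(1 + (14 - 1*1 - 29)) = 1/(1 + (14 - 1 - 29)) = 1/(1 - 16) = 1/(-15) = -1/15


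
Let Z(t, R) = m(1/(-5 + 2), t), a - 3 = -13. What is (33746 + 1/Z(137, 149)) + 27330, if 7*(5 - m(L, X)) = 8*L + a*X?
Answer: 257923969/4223 ≈ 61076.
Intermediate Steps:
a = -10 (a = 3 - 13 = -10)
m(L, X) = 5 - 8*L/7 + 10*X/7 (m(L, X) = 5 - (8*L - 10*X)/7 = 5 - (-10*X + 8*L)/7 = 5 + (-8*L/7 + 10*X/7) = 5 - 8*L/7 + 10*X/7)
Z(t, R) = 113/21 + 10*t/7 (Z(t, R) = 5 - 8/(7*(-5 + 2)) + 10*t/7 = 5 - 8/7/(-3) + 10*t/7 = 5 - 8/7*(-⅓) + 10*t/7 = 5 + 8/21 + 10*t/7 = 113/21 + 10*t/7)
(33746 + 1/Z(137, 149)) + 27330 = (33746 + 1/(113/21 + (10/7)*137)) + 27330 = (33746 + 1/(113/21 + 1370/7)) + 27330 = (33746 + 1/(4223/21)) + 27330 = (33746 + 21/4223) + 27330 = 142509379/4223 + 27330 = 257923969/4223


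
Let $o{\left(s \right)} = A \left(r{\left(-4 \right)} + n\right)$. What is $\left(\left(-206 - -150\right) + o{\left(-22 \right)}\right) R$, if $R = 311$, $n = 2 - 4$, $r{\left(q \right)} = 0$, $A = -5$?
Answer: $-14306$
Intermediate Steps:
$n = -2$
$o{\left(s \right)} = 10$ ($o{\left(s \right)} = - 5 \left(0 - 2\right) = \left(-5\right) \left(-2\right) = 10$)
$\left(\left(-206 - -150\right) + o{\left(-22 \right)}\right) R = \left(\left(-206 - -150\right) + 10\right) 311 = \left(\left(-206 + 150\right) + 10\right) 311 = \left(-56 + 10\right) 311 = \left(-46\right) 311 = -14306$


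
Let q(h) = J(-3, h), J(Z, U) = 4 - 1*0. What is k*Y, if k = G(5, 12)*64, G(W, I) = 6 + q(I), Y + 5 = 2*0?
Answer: -3200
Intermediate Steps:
J(Z, U) = 4 (J(Z, U) = 4 + 0 = 4)
q(h) = 4
Y = -5 (Y = -5 + 2*0 = -5 + 0 = -5)
G(W, I) = 10 (G(W, I) = 6 + 4 = 10)
k = 640 (k = 10*64 = 640)
k*Y = 640*(-5) = -3200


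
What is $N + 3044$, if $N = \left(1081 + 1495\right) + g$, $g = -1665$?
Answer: $3955$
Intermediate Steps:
$N = 911$ ($N = \left(1081 + 1495\right) - 1665 = 2576 - 1665 = 911$)
$N + 3044 = 911 + 3044 = 3955$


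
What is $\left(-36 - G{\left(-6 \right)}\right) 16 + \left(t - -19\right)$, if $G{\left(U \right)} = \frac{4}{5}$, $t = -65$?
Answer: $- \frac{3174}{5} \approx -634.8$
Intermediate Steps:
$G{\left(U \right)} = \frac{4}{5}$ ($G{\left(U \right)} = 4 \cdot \frac{1}{5} = \frac{4}{5}$)
$\left(-36 - G{\left(-6 \right)}\right) 16 + \left(t - -19\right) = \left(-36 - \frac{4}{5}\right) 16 - 46 = \left(-36 - \frac{4}{5}\right) 16 + \left(-65 + 19\right) = \left(- \frac{184}{5}\right) 16 - 46 = - \frac{2944}{5} - 46 = - \frac{3174}{5}$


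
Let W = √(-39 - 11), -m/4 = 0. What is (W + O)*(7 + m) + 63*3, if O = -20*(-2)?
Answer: 469 + 35*I*√2 ≈ 469.0 + 49.497*I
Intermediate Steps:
m = 0 (m = -4*0 = 0)
O = 40
W = 5*I*√2 (W = √(-50) = 5*I*√2 ≈ 7.0711*I)
(W + O)*(7 + m) + 63*3 = (5*I*√2 + 40)*(7 + 0) + 63*3 = (40 + 5*I*√2)*7 + 189 = (280 + 35*I*√2) + 189 = 469 + 35*I*√2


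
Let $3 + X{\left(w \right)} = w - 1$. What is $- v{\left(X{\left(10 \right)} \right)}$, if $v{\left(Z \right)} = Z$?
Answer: $-6$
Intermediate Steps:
$X{\left(w \right)} = -4 + w$ ($X{\left(w \right)} = -3 + \left(w - 1\right) = -3 + \left(-1 + w\right) = -4 + w$)
$- v{\left(X{\left(10 \right)} \right)} = - (-4 + 10) = \left(-1\right) 6 = -6$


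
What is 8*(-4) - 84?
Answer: -116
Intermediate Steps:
8*(-4) - 84 = -32 - 84 = -116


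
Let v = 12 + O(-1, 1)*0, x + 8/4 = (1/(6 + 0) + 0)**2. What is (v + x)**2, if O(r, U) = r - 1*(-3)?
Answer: 130321/1296 ≈ 100.56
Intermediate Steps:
O(r, U) = 3 + r (O(r, U) = r + 3 = 3 + r)
x = -71/36 (x = -2 + (1/(6 + 0) + 0)**2 = -2 + (1/6 + 0)**2 = -2 + (1/6)**2 = -2 + 1/36 = -71/36 ≈ -1.9722)
v = 12 (v = 12 + (3 - 1)*0 = 12 + 2*0 = 12 + 0 = 12)
(v + x)**2 = (12 - 71/36)**2 = (361/36)**2 = 130321/1296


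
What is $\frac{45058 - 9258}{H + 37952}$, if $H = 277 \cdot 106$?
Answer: $\frac{17900}{33657} \approx 0.53184$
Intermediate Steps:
$H = 29362$
$\frac{45058 - 9258}{H + 37952} = \frac{45058 - 9258}{29362 + 37952} = \frac{35800}{67314} = 35800 \cdot \frac{1}{67314} = \frac{17900}{33657}$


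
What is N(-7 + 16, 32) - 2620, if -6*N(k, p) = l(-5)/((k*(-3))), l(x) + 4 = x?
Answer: -47161/18 ≈ -2620.1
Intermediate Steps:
l(x) = -4 + x
N(k, p) = -1/(2*k) (N(k, p) = -(-4 - 5)/(6*(k*(-3))) = -(-3)/(2*((-3*k))) = -(-3)*(-1/(3*k))/2 = -1/(2*k))
N(-7 + 16, 32) - 2620 = -1/(2*(-7 + 16)) - 2620 = -½/9 - 2620 = -½*⅑ - 2620 = -1/18 - 2620 = -47161/18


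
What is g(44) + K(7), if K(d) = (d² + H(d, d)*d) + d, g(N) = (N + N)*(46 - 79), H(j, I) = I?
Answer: -2799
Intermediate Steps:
g(N) = -66*N (g(N) = (2*N)*(-33) = -66*N)
K(d) = d + 2*d² (K(d) = (d² + d*d) + d = (d² + d²) + d = 2*d² + d = d + 2*d²)
g(44) + K(7) = -66*44 + 7*(1 + 2*7) = -2904 + 7*(1 + 14) = -2904 + 7*15 = -2904 + 105 = -2799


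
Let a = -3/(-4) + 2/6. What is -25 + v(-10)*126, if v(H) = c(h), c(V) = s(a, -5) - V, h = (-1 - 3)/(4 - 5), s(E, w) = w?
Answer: -1159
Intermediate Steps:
a = 13/12 (a = -3*(-¼) + 2*(⅙) = ¾ + ⅓ = 13/12 ≈ 1.0833)
h = 4 (h = -4/(-1) = -4*(-1) = 4)
c(V) = -5 - V
v(H) = -9 (v(H) = -5 - 1*4 = -5 - 4 = -9)
-25 + v(-10)*126 = -25 - 9*126 = -25 - 1134 = -1159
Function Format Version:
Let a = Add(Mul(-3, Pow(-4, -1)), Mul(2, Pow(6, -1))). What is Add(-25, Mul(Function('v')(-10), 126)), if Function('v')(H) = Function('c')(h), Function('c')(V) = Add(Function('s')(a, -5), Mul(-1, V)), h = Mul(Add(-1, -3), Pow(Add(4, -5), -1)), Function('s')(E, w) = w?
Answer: -1159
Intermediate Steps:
a = Rational(13, 12) (a = Add(Mul(-3, Rational(-1, 4)), Mul(2, Rational(1, 6))) = Add(Rational(3, 4), Rational(1, 3)) = Rational(13, 12) ≈ 1.0833)
h = 4 (h = Mul(-4, Pow(-1, -1)) = Mul(-4, -1) = 4)
Function('c')(V) = Add(-5, Mul(-1, V))
Function('v')(H) = -9 (Function('v')(H) = Add(-5, Mul(-1, 4)) = Add(-5, -4) = -9)
Add(-25, Mul(Function('v')(-10), 126)) = Add(-25, Mul(-9, 126)) = Add(-25, -1134) = -1159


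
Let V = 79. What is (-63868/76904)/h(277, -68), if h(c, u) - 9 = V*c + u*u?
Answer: -2281/72828088 ≈ -3.1320e-5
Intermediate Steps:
h(c, u) = 9 + u**2 + 79*c (h(c, u) = 9 + (79*c + u*u) = 9 + (79*c + u**2) = 9 + (u**2 + 79*c) = 9 + u**2 + 79*c)
(-63868/76904)/h(277, -68) = (-63868/76904)/(9 + (-68)**2 + 79*277) = (-63868*1/76904)/(9 + 4624 + 21883) = -15967/19226/26516 = -15967/19226*1/26516 = -2281/72828088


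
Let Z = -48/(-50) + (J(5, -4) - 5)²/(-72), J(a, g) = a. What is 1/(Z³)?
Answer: 15625/13824 ≈ 1.1303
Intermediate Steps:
Z = 24/25 (Z = -48/(-50) + (5 - 5)²/(-72) = -48*(-1/50) + 0²*(-1/72) = 24/25 + 0*(-1/72) = 24/25 + 0 = 24/25 ≈ 0.96000)
1/(Z³) = 1/((24/25)³) = 1/(13824/15625) = 15625/13824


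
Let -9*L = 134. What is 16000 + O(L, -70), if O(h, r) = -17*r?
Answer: 17190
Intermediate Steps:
L = -134/9 (L = -⅑*134 = -134/9 ≈ -14.889)
16000 + O(L, -70) = 16000 - 17*(-70) = 16000 + 1190 = 17190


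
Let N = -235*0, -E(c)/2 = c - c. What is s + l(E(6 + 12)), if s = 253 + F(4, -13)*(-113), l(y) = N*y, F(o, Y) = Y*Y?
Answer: -18844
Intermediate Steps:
F(o, Y) = Y²
E(c) = 0 (E(c) = -2*(c - c) = -2*0 = 0)
N = 0
l(y) = 0 (l(y) = 0*y = 0)
s = -18844 (s = 253 + (-13)²*(-113) = 253 + 169*(-113) = 253 - 19097 = -18844)
s + l(E(6 + 12)) = -18844 + 0 = -18844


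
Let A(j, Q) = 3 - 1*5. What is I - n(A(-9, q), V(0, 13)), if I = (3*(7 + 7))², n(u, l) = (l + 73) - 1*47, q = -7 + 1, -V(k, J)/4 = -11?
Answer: 1694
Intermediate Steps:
V(k, J) = 44 (V(k, J) = -4*(-11) = 44)
q = -6
A(j, Q) = -2 (A(j, Q) = 3 - 5 = -2)
n(u, l) = 26 + l (n(u, l) = (73 + l) - 47 = 26 + l)
I = 1764 (I = (3*14)² = 42² = 1764)
I - n(A(-9, q), V(0, 13)) = 1764 - (26 + 44) = 1764 - 1*70 = 1764 - 70 = 1694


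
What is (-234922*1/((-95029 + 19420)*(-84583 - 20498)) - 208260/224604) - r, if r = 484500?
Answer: -24016365778580966123/49569287543631 ≈ -4.8450e+5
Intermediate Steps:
(-234922*1/((-95029 + 19420)*(-84583 - 20498)) - 208260/224604) - r = (-234922*1/((-95029 + 19420)*(-84583 - 20498)) - 208260/224604) - 1*484500 = (-234922/((-105081*(-75609))) - 208260*1/224604) - 484500 = (-234922/7945069329 - 5785/6239) - 484500 = -45963691746623/49569287543631 - 484500 = -24016365778580966123/49569287543631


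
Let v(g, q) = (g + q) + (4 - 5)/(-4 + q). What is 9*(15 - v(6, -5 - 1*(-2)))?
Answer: 747/7 ≈ 106.71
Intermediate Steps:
v(g, q) = g + q - 1/(-4 + q) (v(g, q) = (g + q) - 1/(-4 + q) = g + q - 1/(-4 + q))
9*(15 - v(6, -5 - 1*(-2))) = 9*(15 - (-1 + (-5 - 1*(-2))² - 4*6 - 4*(-5 - 1*(-2)) + 6*(-5 - 1*(-2)))/(-4 + (-5 - 1*(-2)))) = 9*(15 - (-1 + (-5 + 2)² - 24 - 4*(-5 + 2) + 6*(-5 + 2))/(-4 + (-5 + 2))) = 9*(15 - (-1 + (-3)² - 24 - 4*(-3) + 6*(-3))/(-4 - 3)) = 9*(15 - (-1 + 9 - 24 + 12 - 18)/(-7)) = 9*(15 - (-1)*(-22)/7) = 9*(15 - 1*22/7) = 9*(15 - 22/7) = 9*(83/7) = 747/7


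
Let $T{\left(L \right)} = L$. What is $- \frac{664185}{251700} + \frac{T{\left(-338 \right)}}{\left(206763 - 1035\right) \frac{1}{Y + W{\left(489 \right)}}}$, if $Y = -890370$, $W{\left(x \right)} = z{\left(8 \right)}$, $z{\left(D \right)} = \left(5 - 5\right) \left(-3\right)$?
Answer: $\frac{105015597431}{71919080} \approx 1460.2$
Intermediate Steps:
$z{\left(D \right)} = 0$ ($z{\left(D \right)} = 0 \left(-3\right) = 0$)
$W{\left(x \right)} = 0$
$- \frac{664185}{251700} + \frac{T{\left(-338 \right)}}{\left(206763 - 1035\right) \frac{1}{Y + W{\left(489 \right)}}} = - \frac{664185}{251700} - \frac{338}{\left(206763 - 1035\right) \frac{1}{-890370 + 0}} = \left(-664185\right) \frac{1}{251700} - \frac{338}{205728 \frac{1}{-890370}} = - \frac{44279}{16780} - \frac{338}{205728 \left(- \frac{1}{890370}\right)} = - \frac{44279}{16780} - \frac{338}{- \frac{34288}{148395}} = - \frac{44279}{16780} - - \frac{25078755}{17144} = - \frac{44279}{16780} + \frac{25078755}{17144} = \frac{105015597431}{71919080}$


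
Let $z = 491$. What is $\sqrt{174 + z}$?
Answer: $\sqrt{665} \approx 25.788$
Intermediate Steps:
$\sqrt{174 + z} = \sqrt{174 + 491} = \sqrt{665}$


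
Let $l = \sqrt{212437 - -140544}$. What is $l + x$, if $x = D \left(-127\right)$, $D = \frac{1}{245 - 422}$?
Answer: $\frac{127}{177} + \sqrt{352981} \approx 594.84$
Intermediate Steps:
$D = - \frac{1}{177}$ ($D = \frac{1}{-177} = - \frac{1}{177} \approx -0.0056497$)
$x = \frac{127}{177}$ ($x = \left(- \frac{1}{177}\right) \left(-127\right) = \frac{127}{177} \approx 0.71751$)
$l = \sqrt{352981}$ ($l = \sqrt{212437 + 140544} = \sqrt{352981} \approx 594.12$)
$l + x = \sqrt{352981} + \frac{127}{177} = \frac{127}{177} + \sqrt{352981}$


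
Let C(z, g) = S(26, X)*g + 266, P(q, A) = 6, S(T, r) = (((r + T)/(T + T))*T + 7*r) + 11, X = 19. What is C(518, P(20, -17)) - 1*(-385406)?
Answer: 386671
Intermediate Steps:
S(T, r) = 11 + T/2 + 15*r/2 (S(T, r) = (((T + r)/((2*T)))*T + 7*r) + 11 = (((T + r)*(1/(2*T)))*T + 7*r) + 11 = (((T + r)/(2*T))*T + 7*r) + 11 = ((T/2 + r/2) + 7*r) + 11 = (T/2 + 15*r/2) + 11 = 11 + T/2 + 15*r/2)
C(z, g) = 266 + 333*g/2 (C(z, g) = (11 + (½)*26 + (15/2)*19)*g + 266 = (11 + 13 + 285/2)*g + 266 = 333*g/2 + 266 = 266 + 333*g/2)
C(518, P(20, -17)) - 1*(-385406) = (266 + (333/2)*6) - 1*(-385406) = (266 + 999) + 385406 = 1265 + 385406 = 386671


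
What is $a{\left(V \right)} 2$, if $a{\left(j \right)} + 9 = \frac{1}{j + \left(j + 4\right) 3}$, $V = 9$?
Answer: $- \frac{431}{24} \approx -17.958$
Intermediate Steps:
$a{\left(j \right)} = -9 + \frac{1}{12 + 4 j}$ ($a{\left(j \right)} = -9 + \frac{1}{j + \left(j + 4\right) 3} = -9 + \frac{1}{j + \left(4 + j\right) 3} = -9 + \frac{1}{j + \left(12 + 3 j\right)} = -9 + \frac{1}{12 + 4 j}$)
$a{\left(V \right)} 2 = \frac{-107 - 324}{4 \left(3 + 9\right)} 2 = \frac{-107 - 324}{4 \cdot 12} \cdot 2 = \frac{1}{4} \cdot \frac{1}{12} \left(-431\right) 2 = \left(- \frac{431}{48}\right) 2 = - \frac{431}{24}$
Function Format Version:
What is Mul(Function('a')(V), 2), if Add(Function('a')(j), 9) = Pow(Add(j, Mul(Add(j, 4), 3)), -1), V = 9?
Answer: Rational(-431, 24) ≈ -17.958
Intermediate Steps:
Function('a')(j) = Add(-9, Pow(Add(12, Mul(4, j)), -1)) (Function('a')(j) = Add(-9, Pow(Add(j, Mul(Add(j, 4), 3)), -1)) = Add(-9, Pow(Add(j, Mul(Add(4, j), 3)), -1)) = Add(-9, Pow(Add(j, Add(12, Mul(3, j))), -1)) = Add(-9, Pow(Add(12, Mul(4, j)), -1)))
Mul(Function('a')(V), 2) = Mul(Mul(Rational(1, 4), Pow(Add(3, 9), -1), Add(-107, Mul(-36, 9))), 2) = Mul(Mul(Rational(1, 4), Pow(12, -1), Add(-107, -324)), 2) = Mul(Mul(Rational(1, 4), Rational(1, 12), -431), 2) = Mul(Rational(-431, 48), 2) = Rational(-431, 24)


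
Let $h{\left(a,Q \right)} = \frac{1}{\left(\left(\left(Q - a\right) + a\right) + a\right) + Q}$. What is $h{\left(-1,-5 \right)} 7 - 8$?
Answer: $- \frac{95}{11} \approx -8.6364$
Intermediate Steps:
$h{\left(a,Q \right)} = \frac{1}{a + 2 Q}$ ($h{\left(a,Q \right)} = \frac{1}{\left(Q + a\right) + Q} = \frac{1}{a + 2 Q}$)
$h{\left(-1,-5 \right)} 7 - 8 = \frac{1}{-1 + 2 \left(-5\right)} 7 - 8 = \frac{1}{-1 - 10} \cdot 7 - 8 = \frac{1}{-11} \cdot 7 - 8 = \left(- \frac{1}{11}\right) 7 - 8 = - \frac{7}{11} - 8 = - \frac{95}{11}$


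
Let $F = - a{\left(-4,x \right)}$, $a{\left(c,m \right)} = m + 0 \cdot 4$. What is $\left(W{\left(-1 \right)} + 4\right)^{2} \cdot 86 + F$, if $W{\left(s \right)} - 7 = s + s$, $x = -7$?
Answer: $6973$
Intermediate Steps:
$a{\left(c,m \right)} = m$ ($a{\left(c,m \right)} = m + 0 = m$)
$W{\left(s \right)} = 7 + 2 s$ ($W{\left(s \right)} = 7 + \left(s + s\right) = 7 + 2 s$)
$F = 7$ ($F = \left(-1\right) \left(-7\right) = 7$)
$\left(W{\left(-1 \right)} + 4\right)^{2} \cdot 86 + F = \left(\left(7 + 2 \left(-1\right)\right) + 4\right)^{2} \cdot 86 + 7 = \left(\left(7 - 2\right) + 4\right)^{2} \cdot 86 + 7 = \left(5 + 4\right)^{2} \cdot 86 + 7 = 9^{2} \cdot 86 + 7 = 81 \cdot 86 + 7 = 6966 + 7 = 6973$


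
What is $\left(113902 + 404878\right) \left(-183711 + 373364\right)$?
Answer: $98388183340$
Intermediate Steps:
$\left(113902 + 404878\right) \left(-183711 + 373364\right) = 518780 \cdot 189653 = 98388183340$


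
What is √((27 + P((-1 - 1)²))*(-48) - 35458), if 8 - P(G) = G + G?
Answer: I*√36754 ≈ 191.71*I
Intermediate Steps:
P(G) = 8 - 2*G (P(G) = 8 - (G + G) = 8 - 2*G)
√((27 + P((-1 - 1)²))*(-48) - 35458) = √((27 + (8 - 2*(-1 - 1)²))*(-48) - 35458) = √((27 + (8 - 2*(-2)²))*(-48) - 35458) = √((27 + (8 - 2*4))*(-48) - 35458) = √((27 + (8 - 8))*(-48) - 35458) = √((27 + 0)*(-48) - 35458) = √(27*(-48) - 35458) = √(-1296 - 35458) = √(-36754) = I*√36754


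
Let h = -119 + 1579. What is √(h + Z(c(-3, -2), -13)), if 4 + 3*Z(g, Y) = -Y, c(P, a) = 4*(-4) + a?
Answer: √1463 ≈ 38.249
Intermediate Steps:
c(P, a) = -16 + a
Z(g, Y) = -4/3 - Y/3 (Z(g, Y) = -4/3 + (-Y)/3 = -4/3 - Y/3)
h = 1460
√(h + Z(c(-3, -2), -13)) = √(1460 + (-4/3 - ⅓*(-13))) = √(1460 + (-4/3 + 13/3)) = √(1460 + 3) = √1463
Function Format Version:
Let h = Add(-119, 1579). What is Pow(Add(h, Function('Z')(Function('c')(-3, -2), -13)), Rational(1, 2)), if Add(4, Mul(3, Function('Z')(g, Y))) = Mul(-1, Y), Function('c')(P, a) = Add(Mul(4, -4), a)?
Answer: Pow(1463, Rational(1, 2)) ≈ 38.249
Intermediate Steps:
Function('c')(P, a) = Add(-16, a)
Function('Z')(g, Y) = Add(Rational(-4, 3), Mul(Rational(-1, 3), Y)) (Function('Z')(g, Y) = Add(Rational(-4, 3), Mul(Rational(1, 3), Mul(-1, Y))) = Add(Rational(-4, 3), Mul(Rational(-1, 3), Y)))
h = 1460
Pow(Add(h, Function('Z')(Function('c')(-3, -2), -13)), Rational(1, 2)) = Pow(Add(1460, Add(Rational(-4, 3), Mul(Rational(-1, 3), -13))), Rational(1, 2)) = Pow(Add(1460, Add(Rational(-4, 3), Rational(13, 3))), Rational(1, 2)) = Pow(Add(1460, 3), Rational(1, 2)) = Pow(1463, Rational(1, 2))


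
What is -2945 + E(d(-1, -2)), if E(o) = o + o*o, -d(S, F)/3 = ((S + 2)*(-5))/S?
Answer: -2735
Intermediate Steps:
d(S, F) = -3*(-10 - 5*S)/S (d(S, F) = -3*(S + 2)*(-5)/S = -3*(2 + S)*(-5)/S = -3*(-10 - 5*S)/S)
E(o) = o + o**2
-2945 + E(d(-1, -2)) = -2945 + (15 + 30/(-1))*(1 + (15 + 30/(-1))) = -2945 + (15 + 30*(-1))*(1 + (15 + 30*(-1))) = -2945 + (15 - 30)*(1 + (15 - 30)) = -2945 - 15*(1 - 15) = -2945 - 15*(-14) = -2945 + 210 = -2735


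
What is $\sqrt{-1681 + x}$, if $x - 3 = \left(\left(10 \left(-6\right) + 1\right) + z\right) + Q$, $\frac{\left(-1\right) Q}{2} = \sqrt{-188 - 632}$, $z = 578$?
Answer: $\sqrt{-1159 - 4 i \sqrt{205}} \approx 0.8409 - 34.054 i$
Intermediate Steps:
$Q = - 4 i \sqrt{205}$ ($Q = - 2 \sqrt{-188 - 632} = - 2 \sqrt{-820} = - 2 \cdot 2 i \sqrt{205} = - 4 i \sqrt{205} \approx - 57.271 i$)
$x = 522 - 4 i \sqrt{205}$ ($x = 3 + \left(\left(\left(10 \left(-6\right) + 1\right) + 578\right) - 4 i \sqrt{205}\right) = 3 + \left(\left(\left(-60 + 1\right) + 578\right) - 4 i \sqrt{205}\right) = 3 + \left(\left(-59 + 578\right) - 4 i \sqrt{205}\right) = 3 + \left(519 - 4 i \sqrt{205}\right) = 522 - 4 i \sqrt{205} \approx 522.0 - 57.271 i$)
$\sqrt{-1681 + x} = \sqrt{-1681 + \left(522 - 4 i \sqrt{205}\right)} = \sqrt{-1159 - 4 i \sqrt{205}}$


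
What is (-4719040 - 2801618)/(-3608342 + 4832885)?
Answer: -2506886/408181 ≈ -6.1416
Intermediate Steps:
(-4719040 - 2801618)/(-3608342 + 4832885) = -7520658/1224543 = -7520658*1/1224543 = -2506886/408181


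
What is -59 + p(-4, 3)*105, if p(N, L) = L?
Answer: 256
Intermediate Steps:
-59 + p(-4, 3)*105 = -59 + 3*105 = -59 + 315 = 256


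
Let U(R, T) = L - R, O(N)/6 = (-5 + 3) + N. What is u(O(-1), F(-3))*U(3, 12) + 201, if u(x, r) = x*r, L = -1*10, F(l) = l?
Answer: -501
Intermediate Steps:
L = -10
O(N) = -12 + 6*N (O(N) = 6*((-5 + 3) + N) = 6*(-2 + N) = -12 + 6*N)
U(R, T) = -10 - R
u(x, r) = r*x
u(O(-1), F(-3))*U(3, 12) + 201 = (-3*(-12 + 6*(-1)))*(-10 - 1*3) + 201 = (-3*(-12 - 6))*(-10 - 3) + 201 = -3*(-18)*(-13) + 201 = 54*(-13) + 201 = -702 + 201 = -501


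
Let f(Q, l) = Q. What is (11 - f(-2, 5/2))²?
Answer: 169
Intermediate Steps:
(11 - f(-2, 5/2))² = (11 - 1*(-2))² = (11 + 2)² = 13² = 169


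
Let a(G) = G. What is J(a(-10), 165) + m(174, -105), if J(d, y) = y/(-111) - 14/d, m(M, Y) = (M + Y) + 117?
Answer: 34394/185 ≈ 185.91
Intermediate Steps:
m(M, Y) = 117 + M + Y
J(d, y) = -14/d - y/111 (J(d, y) = y*(-1/111) - 14/d = -y/111 - 14/d = -14/d - y/111)
J(a(-10), 165) + m(174, -105) = (-14/(-10) - 1/111*165) + (117 + 174 - 105) = (-14*(-1/10) - 55/37) + 186 = (7/5 - 55/37) + 186 = -16/185 + 186 = 34394/185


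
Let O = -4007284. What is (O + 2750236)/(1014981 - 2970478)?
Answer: 1257048/1955497 ≈ 0.64283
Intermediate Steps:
(O + 2750236)/(1014981 - 2970478) = (-4007284 + 2750236)/(1014981 - 2970478) = -1257048/(-1955497) = -1257048*(-1/1955497) = 1257048/1955497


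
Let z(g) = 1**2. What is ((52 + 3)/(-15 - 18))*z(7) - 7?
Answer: -26/3 ≈ -8.6667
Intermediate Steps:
z(g) = 1
((52 + 3)/(-15 - 18))*z(7) - 7 = ((52 + 3)/(-15 - 18))*1 - 7 = (55/(-33))*1 - 7 = (55*(-1/33))*1 - 7 = -5/3*1 - 7 = -5/3 - 7 = -26/3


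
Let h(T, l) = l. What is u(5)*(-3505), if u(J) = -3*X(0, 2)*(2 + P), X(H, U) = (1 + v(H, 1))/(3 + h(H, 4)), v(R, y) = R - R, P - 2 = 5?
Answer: 94635/7 ≈ 13519.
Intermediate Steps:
P = 7 (P = 2 + 5 = 7)
v(R, y) = 0
X(H, U) = ⅐ (X(H, U) = (1 + 0)/(3 + 4) = 1/7 = 1*(⅐) = ⅐)
u(J) = -27/7 (u(J) = -3*(2 + 7)/7 = -3*9/7 = -27/7)
u(5)*(-3505) = -27/7*(-3505) = 94635/7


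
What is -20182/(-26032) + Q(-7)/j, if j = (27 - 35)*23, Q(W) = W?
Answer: 121741/149684 ≈ 0.81332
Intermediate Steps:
j = -184 (j = -8*23 = -184)
-20182/(-26032) + Q(-7)/j = -20182/(-26032) - 7/(-184) = -20182*(-1/26032) - 7*(-1/184) = 10091/13016 + 7/184 = 121741/149684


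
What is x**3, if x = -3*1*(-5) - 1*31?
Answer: -4096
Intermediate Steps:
x = -16 (x = -3*(-5) - 31 = 15 - 31 = -16)
x**3 = (-16)**3 = -4096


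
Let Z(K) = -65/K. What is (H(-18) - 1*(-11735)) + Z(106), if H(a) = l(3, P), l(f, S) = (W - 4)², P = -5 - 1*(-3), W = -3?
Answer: 1249039/106 ≈ 11783.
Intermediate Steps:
P = -2 (P = -5 + 3 = -2)
l(f, S) = 49 (l(f, S) = (-3 - 4)² = (-7)² = 49)
H(a) = 49
(H(-18) - 1*(-11735)) + Z(106) = (49 - 1*(-11735)) - 65/106 = (49 + 11735) - 65*1/106 = 11784 - 65/106 = 1249039/106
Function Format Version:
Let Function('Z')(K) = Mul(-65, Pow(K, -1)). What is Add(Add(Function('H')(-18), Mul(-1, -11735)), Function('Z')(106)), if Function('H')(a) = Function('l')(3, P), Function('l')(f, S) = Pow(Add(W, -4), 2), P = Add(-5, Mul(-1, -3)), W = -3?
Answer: Rational(1249039, 106) ≈ 11783.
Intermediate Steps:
P = -2 (P = Add(-5, 3) = -2)
Function('l')(f, S) = 49 (Function('l')(f, S) = Pow(Add(-3, -4), 2) = Pow(-7, 2) = 49)
Function('H')(a) = 49
Add(Add(Function('H')(-18), Mul(-1, -11735)), Function('Z')(106)) = Add(Add(49, Mul(-1, -11735)), Mul(-65, Pow(106, -1))) = Add(Add(49, 11735), Mul(-65, Rational(1, 106))) = Add(11784, Rational(-65, 106)) = Rational(1249039, 106)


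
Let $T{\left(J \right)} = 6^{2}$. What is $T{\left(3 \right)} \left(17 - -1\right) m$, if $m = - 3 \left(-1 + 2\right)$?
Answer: $-1944$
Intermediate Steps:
$T{\left(J \right)} = 36$
$m = -3$ ($m = \left(-3\right) 1 = -3$)
$T{\left(3 \right)} \left(17 - -1\right) m = 36 \left(17 - -1\right) \left(-3\right) = 36 \left(17 + 1\right) \left(-3\right) = 36 \cdot 18 \left(-3\right) = 648 \left(-3\right) = -1944$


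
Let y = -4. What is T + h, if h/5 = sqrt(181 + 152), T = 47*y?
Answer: -188 + 15*sqrt(37) ≈ -96.759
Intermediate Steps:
T = -188 (T = 47*(-4) = -188)
h = 15*sqrt(37) (h = 5*sqrt(181 + 152) = 5*sqrt(333) = 5*(3*sqrt(37)) = 15*sqrt(37) ≈ 91.241)
T + h = -188 + 15*sqrt(37)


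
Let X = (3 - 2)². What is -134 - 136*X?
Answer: -270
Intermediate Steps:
X = 1 (X = 1² = 1)
-134 - 136*X = -134 - 136*1 = -134 - 136 = -270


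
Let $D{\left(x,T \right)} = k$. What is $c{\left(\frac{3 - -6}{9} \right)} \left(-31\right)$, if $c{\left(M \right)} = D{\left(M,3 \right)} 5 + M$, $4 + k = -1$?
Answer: $744$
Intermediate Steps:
$k = -5$ ($k = -4 - 1 = -5$)
$D{\left(x,T \right)} = -5$
$c{\left(M \right)} = -25 + M$ ($c{\left(M \right)} = \left(-5\right) 5 + M = -25 + M$)
$c{\left(\frac{3 - -6}{9} \right)} \left(-31\right) = \left(-25 + \frac{3 - -6}{9}\right) \left(-31\right) = \left(-25 + \left(3 + 6\right) \frac{1}{9}\right) \left(-31\right) = \left(-25 + 9 \cdot \frac{1}{9}\right) \left(-31\right) = \left(-25 + 1\right) \left(-31\right) = \left(-24\right) \left(-31\right) = 744$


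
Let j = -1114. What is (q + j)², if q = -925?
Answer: 4157521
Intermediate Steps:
(q + j)² = (-925 - 1114)² = (-2039)² = 4157521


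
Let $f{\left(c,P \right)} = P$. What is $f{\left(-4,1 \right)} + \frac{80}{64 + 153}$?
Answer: $\frac{297}{217} \approx 1.3687$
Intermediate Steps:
$f{\left(-4,1 \right)} + \frac{80}{64 + 153} = 1 + \frac{80}{64 + 153} = 1 + \frac{80}{217} = \frac{297}{217}$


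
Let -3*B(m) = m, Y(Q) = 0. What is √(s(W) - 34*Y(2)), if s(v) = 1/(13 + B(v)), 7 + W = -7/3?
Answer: 3*√145/145 ≈ 0.24914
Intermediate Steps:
W = -28/3 (W = -7 - 7/3 = -28/3 ≈ -9.3333)
B(m) = -m/3
s(v) = 1/(13 - v/3)
√(s(W) - 34*Y(2)) = √(-3/(-39 - 28/3) - 34*0) = √(-3/(-145/3) + 0) = √(-3*(-3/145) + 0) = √(9/145 + 0) = √(9/145) = 3*√145/145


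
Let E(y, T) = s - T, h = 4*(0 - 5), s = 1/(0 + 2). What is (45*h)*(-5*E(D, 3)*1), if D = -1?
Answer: -11250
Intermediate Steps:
s = ½ (s = 1/2 = ½ ≈ 0.50000)
h = -20 (h = 4*(-5) = -20)
E(y, T) = ½ - T
(45*h)*(-5*E(D, 3)*1) = (45*(-20))*(-5*(½ - 1*3)*1) = -900*(-5*(½ - 3)) = -900*(-5*(-5/2)) = -11250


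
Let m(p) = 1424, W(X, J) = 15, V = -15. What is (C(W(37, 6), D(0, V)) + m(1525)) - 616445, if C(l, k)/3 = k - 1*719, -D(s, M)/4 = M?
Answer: -616998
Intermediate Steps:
D(s, M) = -4*M
C(l, k) = -2157 + 3*k (C(l, k) = 3*(k - 1*719) = 3*(k - 719) = 3*(-719 + k) = -2157 + 3*k)
(C(W(37, 6), D(0, V)) + m(1525)) - 616445 = ((-2157 + 3*(-4*(-15))) + 1424) - 616445 = ((-2157 + 3*60) + 1424) - 616445 = ((-2157 + 180) + 1424) - 616445 = (-1977 + 1424) - 616445 = -553 - 616445 = -616998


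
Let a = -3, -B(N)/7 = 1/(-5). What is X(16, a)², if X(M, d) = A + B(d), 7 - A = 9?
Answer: 9/25 ≈ 0.36000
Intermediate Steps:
B(N) = 7/5 (B(N) = -7/(-5) = -7*(-⅕) = 7/5)
A = -2 (A = 7 - 1*9 = 7 - 9 = -2)
X(M, d) = -⅗ (X(M, d) = -2 + 7/5 = -⅗)
X(16, a)² = (-⅗)² = 9/25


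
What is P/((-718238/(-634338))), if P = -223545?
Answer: -70901544105/359119 ≈ -1.9743e+5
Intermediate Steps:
P/((-718238/(-634338))) = -223545/((-718238/(-634338))) = -223545/((-718238*(-1/634338))) = -223545/359119/317169 = -223545*317169/359119 = -70901544105/359119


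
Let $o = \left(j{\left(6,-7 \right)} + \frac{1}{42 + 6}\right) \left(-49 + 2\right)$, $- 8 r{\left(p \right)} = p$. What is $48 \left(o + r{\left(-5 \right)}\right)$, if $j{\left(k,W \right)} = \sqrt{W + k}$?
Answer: $-17 - 2256 i \approx -17.0 - 2256.0 i$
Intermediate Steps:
$r{\left(p \right)} = - \frac{p}{8}$
$o = - \frac{47}{48} - 47 i$ ($o = \left(\sqrt{-7 + 6} + \frac{1}{42 + 6}\right) \left(-49 + 2\right) = \left(\sqrt{-1} + \frac{1}{48}\right) \left(-47\right) = \left(i + \frac{1}{48}\right) \left(-47\right) = \left(\frac{1}{48} + i\right) \left(-47\right) = - \frac{47}{48} - 47 i \approx -0.97917 - 47.0 i$)
$48 \left(o + r{\left(-5 \right)}\right) = 48 \left(\left(- \frac{47}{48} - 47 i\right) - - \frac{5}{8}\right) = 48 \left(\left(- \frac{47}{48} - 47 i\right) + \frac{5}{8}\right) = 48 \left(- \frac{17}{48} - 47 i\right) = -17 - 2256 i$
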